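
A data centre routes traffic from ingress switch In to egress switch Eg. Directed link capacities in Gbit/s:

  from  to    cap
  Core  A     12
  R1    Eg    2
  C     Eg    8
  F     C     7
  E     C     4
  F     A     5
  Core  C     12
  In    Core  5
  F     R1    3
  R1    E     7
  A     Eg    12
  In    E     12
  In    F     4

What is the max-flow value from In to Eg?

Augment In→F→R1→Eg: bottleneck 2, flow now 2.
Augment In→F→C→Eg: bottleneck 2, flow now 4.
Augment In→E→C→Eg: bottleneck 4, flow now 8.
Augment In→Core→C→Eg: bottleneck 2, flow now 10.
Augment In→Core→A→Eg: bottleneck 3, flow now 13.
No augmenting path remains; maximum flow = 13.
In the residual graph, reachable from In: {In, E}.
Min-cut edges: In→F (4), In→Core (5), E→C (4); capacity 4 + 5 + 4 = 13.
This cut is saturated, so no flow can exceed 13.

13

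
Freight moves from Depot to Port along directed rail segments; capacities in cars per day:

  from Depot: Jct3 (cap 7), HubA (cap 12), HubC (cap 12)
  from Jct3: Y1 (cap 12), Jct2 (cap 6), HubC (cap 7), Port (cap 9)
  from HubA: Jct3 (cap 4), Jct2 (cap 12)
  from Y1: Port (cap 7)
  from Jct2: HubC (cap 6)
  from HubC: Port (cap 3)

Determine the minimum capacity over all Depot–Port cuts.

14

Augment Depot→Jct3→Port: bottleneck 7, flow now 7.
Augment Depot→HubC→Port: bottleneck 3, flow now 10.
Augment Depot→HubA→Jct3→Port: bottleneck 2, flow now 12.
Augment Depot→HubA→Jct3→Y1→Port: bottleneck 2, flow now 14.
No augmenting path remains; maximum flow = 14.
By max-flow min-cut, the minimum cut capacity equals the max flow.
In the residual graph, reachable from Depot: {Depot, HubA, Jct2, HubC}.
Min-cut edges: Depot→Jct3 (7), HubA→Jct3 (4), HubC→Port (3); capacity 7 + 4 + 3 = 14.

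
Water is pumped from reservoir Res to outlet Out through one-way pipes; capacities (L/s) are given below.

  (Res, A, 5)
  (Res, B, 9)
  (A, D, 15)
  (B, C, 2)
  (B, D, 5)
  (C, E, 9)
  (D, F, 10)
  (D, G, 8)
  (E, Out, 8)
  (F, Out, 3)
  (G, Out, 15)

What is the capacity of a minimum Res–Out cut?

12

Augment Res→A→D→F→Out: bottleneck 3, flow now 3.
Augment Res→A→D→G→Out: bottleneck 2, flow now 5.
Augment Res→B→C→E→Out: bottleneck 2, flow now 7.
Augment Res→B→D→G→Out: bottleneck 5, flow now 12.
No augmenting path remains; maximum flow = 12.
By max-flow min-cut, the minimum cut capacity equals the max flow.
In the residual graph, reachable from Res: {Res, B}.
Min-cut edges: Res→A (5), B→C (2), B→D (5); capacity 5 + 2 + 5 = 12.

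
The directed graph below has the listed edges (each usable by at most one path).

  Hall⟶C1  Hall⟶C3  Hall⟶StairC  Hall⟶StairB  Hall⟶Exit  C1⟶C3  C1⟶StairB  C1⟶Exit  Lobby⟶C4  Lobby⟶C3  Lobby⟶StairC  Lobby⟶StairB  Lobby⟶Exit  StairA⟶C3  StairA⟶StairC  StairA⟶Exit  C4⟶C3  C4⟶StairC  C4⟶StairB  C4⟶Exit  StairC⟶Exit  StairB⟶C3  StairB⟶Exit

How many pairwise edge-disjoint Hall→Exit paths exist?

Assign every edge capacity 1; by Menger, the answer equals the max flow.
Path Hall→Exit (+1); total 1.
Path Hall→C1→Exit (+1); total 2.
Path Hall→StairC→Exit (+1); total 3.
Path Hall→StairB→Exit (+1); total 4.
No residual Hall→Exit path; max flow = 4.
Certifying cut of size 4: {Hall→C1, Hall→Exit, Hall→StairB, Hall→StairC}.

4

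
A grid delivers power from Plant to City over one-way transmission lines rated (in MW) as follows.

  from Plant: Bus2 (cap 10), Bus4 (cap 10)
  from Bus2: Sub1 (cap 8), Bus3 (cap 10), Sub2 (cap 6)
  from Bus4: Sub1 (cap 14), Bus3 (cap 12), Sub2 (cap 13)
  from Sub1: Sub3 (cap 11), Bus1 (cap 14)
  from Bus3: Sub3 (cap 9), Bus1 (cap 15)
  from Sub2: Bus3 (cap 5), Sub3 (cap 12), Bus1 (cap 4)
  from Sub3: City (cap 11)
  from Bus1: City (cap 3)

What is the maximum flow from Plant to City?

14

Augment Plant→Bus2→Sub1→Sub3→City: bottleneck 8, flow now 8.
Augment Plant→Bus2→Bus3→Sub3→City: bottleneck 2, flow now 10.
Augment Plant→Bus4→Sub1→Sub3→City: bottleneck 1, flow now 11.
Augment Plant→Bus4→Sub1→Bus1→City: bottleneck 3, flow now 14.
No augmenting path remains; maximum flow = 14.
In the residual graph, reachable from Plant: {Plant, Bus2, Bus4, Sub1, Bus3, Sub2, Sub3, Bus1}.
Min-cut edges: Sub3→City (11), Bus1→City (3); capacity 11 + 3 = 14.
This cut is saturated, so no flow can exceed 14.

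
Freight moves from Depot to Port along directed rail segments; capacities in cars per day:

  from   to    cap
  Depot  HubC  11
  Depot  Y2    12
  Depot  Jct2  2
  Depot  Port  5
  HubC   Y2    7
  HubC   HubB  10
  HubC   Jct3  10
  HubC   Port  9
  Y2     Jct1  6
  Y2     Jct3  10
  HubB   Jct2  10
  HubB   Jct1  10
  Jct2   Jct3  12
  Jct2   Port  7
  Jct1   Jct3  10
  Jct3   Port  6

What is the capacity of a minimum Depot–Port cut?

Augment Depot→Port: bottleneck 5, flow now 5.
Augment Depot→HubC→Port: bottleneck 9, flow now 14.
Augment Depot→Jct2→Port: bottleneck 2, flow now 16.
Augment Depot→HubC→Jct3→Port: bottleneck 2, flow now 18.
Augment Depot→Y2→Jct3→Port: bottleneck 4, flow now 22.
Augment Depot→Y2→Jct3→HubC→HubB→Jct2→Port: bottleneck 2, flow now 24. (uses reverse residual edge)
No augmenting path remains; maximum flow = 24.
By max-flow min-cut, the minimum cut capacity equals the max flow.
In the residual graph, reachable from Depot: {Depot, Y2, Jct1, Jct3}.
Min-cut edges: Depot→HubC (11), Depot→Jct2 (2), Depot→Port (5), Jct3→Port (6); capacity 11 + 2 + 5 + 6 = 24.

24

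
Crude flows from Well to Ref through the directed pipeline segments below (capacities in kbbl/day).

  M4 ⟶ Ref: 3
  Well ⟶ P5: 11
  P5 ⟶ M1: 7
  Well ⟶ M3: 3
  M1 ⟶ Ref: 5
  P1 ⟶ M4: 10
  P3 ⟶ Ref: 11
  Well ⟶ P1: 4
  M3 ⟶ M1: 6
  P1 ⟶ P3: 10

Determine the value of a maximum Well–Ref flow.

Augment Well→P5→M1→Ref: bottleneck 5, flow now 5.
Augment Well→P1→M4→Ref: bottleneck 3, flow now 8.
Augment Well→P1→P3→Ref: bottleneck 1, flow now 9.
No augmenting path remains; maximum flow = 9.
In the residual graph, reachable from Well: {Well, P5, M3, M1}.
Min-cut edges: Well→P1 (4), M1→Ref (5); capacity 4 + 5 = 9.
This cut is saturated, so no flow can exceed 9.

9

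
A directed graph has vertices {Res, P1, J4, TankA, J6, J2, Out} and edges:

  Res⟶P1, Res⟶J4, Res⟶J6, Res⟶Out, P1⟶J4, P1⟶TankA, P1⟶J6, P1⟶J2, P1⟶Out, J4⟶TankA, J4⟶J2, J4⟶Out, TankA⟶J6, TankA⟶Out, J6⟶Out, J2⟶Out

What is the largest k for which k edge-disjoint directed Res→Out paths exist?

Assign every edge capacity 1; by Menger, the answer equals the max flow.
Path Res→Out (+1); total 1.
Path Res→P1→Out (+1); total 2.
Path Res→J4→Out (+1); total 3.
Path Res→J6→Out (+1); total 4.
No residual Res→Out path; max flow = 4.
Certifying cut of size 4: {Res→J4, Res→J6, Res→Out, Res→P1}.

4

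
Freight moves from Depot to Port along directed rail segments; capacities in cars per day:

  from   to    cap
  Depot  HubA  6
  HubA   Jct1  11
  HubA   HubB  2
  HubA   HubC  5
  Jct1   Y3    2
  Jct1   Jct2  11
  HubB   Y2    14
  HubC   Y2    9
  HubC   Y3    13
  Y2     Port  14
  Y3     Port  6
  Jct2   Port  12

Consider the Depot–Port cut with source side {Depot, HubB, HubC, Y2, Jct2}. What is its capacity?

45

Edges leaving {Depot, HubB, HubC, Y2, Jct2}: Depot→HubA (6), HubC→Y3 (13), Y2→Port (14), Jct2→Port (12).
Cut capacity = 6 + 13 + 14 + 12 = 45.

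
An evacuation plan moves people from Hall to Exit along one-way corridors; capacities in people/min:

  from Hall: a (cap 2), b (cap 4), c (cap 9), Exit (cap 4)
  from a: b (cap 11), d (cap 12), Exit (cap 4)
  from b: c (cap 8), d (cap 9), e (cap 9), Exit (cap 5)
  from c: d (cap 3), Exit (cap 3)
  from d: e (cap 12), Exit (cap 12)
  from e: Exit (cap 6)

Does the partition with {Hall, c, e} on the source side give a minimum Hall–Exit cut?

Given cut capacity: 2 + 4 + 4 + 3 + 3 + 6 = 22.
Augment Hall→Exit: bottleneck 4, flow now 4.
Augment Hall→a→Exit: bottleneck 2, flow now 6.
Augment Hall→b→Exit: bottleneck 4, flow now 10.
Augment Hall→c→Exit: bottleneck 3, flow now 13.
Augment Hall→c→d→Exit: bottleneck 3, flow now 16.
No augmenting path remains; maximum flow = 16.
In the residual graph, reachable from Hall: {Hall, c}.
Min-cut edges: Hall→a (2), Hall→b (4), Hall→Exit (4), c→d (3), c→Exit (3); capacity 2 + 4 + 4 + 3 + 3 = 16.
Cut capacity 22 exceeds the max flow 16, so it is not minimum.

No — its capacity is 22, but the minimum cut has capacity 16.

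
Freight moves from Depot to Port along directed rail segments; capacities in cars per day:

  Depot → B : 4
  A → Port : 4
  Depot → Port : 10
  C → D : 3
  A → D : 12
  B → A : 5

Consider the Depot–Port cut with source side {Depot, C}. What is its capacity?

Edges leaving {Depot, C}: Depot→B (4), Depot→Port (10), C→D (3).
Cut capacity = 4 + 10 + 3 = 17.

17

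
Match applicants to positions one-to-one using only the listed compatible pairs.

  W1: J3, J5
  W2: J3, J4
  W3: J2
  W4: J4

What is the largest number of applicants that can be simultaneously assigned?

4

Unit-capacity flow: source→left, listed edges, right→sink; max matching = max flow.
Augmenting path W1→J3 (+1); matched 1.
Augmenting path W2→J4 (+1); matched 2.
Augmenting path W3→J2 (+1); matched 3.
Augmenting path W4→J4→W2→J3→W1→J5 (+1); matched 4.
No augmenting path remains; maximum matching = 4.
König certificate: {W1, W2, W3, W4} is a vertex cover of size 4 (every listed pair touches it), so no matching can be larger.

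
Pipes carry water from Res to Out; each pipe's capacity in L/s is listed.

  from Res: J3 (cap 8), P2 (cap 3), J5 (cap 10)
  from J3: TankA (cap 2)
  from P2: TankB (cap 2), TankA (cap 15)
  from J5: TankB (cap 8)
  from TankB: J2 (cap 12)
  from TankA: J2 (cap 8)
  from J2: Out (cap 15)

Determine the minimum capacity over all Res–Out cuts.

Augment Res→J3→TankA→J2→Out: bottleneck 2, flow now 2.
Augment Res→P2→TankB→J2→Out: bottleneck 2, flow now 4.
Augment Res→P2→TankA→J2→Out: bottleneck 1, flow now 5.
Augment Res→J5→TankB→J2→Out: bottleneck 8, flow now 13.
No augmenting path remains; maximum flow = 13.
By max-flow min-cut, the minimum cut capacity equals the max flow.
In the residual graph, reachable from Res: {Res, J3, J5}.
Min-cut edges: Res→P2 (3), J3→TankA (2), J5→TankB (8); capacity 3 + 2 + 8 = 13.

13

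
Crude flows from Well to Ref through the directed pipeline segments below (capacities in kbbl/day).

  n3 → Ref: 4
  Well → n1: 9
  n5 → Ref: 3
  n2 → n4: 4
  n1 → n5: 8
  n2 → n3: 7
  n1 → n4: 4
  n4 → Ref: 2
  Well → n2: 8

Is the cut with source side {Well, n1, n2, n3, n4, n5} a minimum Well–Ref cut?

Given cut capacity: 4 + 2 + 3 = 9.
Augment Well→n1→n4→Ref: bottleneck 2, flow now 2.
Augment Well→n1→n5→Ref: bottleneck 3, flow now 5.
Augment Well→n2→n3→Ref: bottleneck 4, flow now 9.
No augmenting path remains; maximum flow = 9.
Cut capacity 9 equals the max flow, so it is a minimum cut.

Yes — it is a minimum cut (capacity 9).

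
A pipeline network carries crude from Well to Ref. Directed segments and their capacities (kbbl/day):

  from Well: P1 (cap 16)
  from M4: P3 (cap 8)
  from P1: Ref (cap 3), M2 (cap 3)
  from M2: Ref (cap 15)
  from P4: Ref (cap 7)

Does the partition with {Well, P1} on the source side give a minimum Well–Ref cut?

Yes — it is a minimum cut (capacity 6).

Given cut capacity: 3 + 3 = 6.
Augment Well→P1→Ref: bottleneck 3, flow now 3.
Augment Well→P1→M2→Ref: bottleneck 3, flow now 6.
No augmenting path remains; maximum flow = 6.
Cut capacity 6 equals the max flow, so it is a minimum cut.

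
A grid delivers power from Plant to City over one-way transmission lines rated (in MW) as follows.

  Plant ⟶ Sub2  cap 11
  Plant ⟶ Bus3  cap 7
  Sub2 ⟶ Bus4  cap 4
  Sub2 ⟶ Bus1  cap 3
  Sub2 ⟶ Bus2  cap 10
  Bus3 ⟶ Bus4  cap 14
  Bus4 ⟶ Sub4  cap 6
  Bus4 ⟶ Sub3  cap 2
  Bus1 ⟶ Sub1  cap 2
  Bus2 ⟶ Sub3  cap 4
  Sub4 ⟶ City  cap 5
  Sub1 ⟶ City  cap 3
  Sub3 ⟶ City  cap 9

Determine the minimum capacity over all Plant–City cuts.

Augment Plant→Sub2→Bus4→Sub4→City: bottleneck 4, flow now 4.
Augment Plant→Sub2→Bus1→Sub1→City: bottleneck 2, flow now 6.
Augment Plant→Sub2→Bus2→Sub3→City: bottleneck 4, flow now 10.
Augment Plant→Bus3→Bus4→Sub4→City: bottleneck 1, flow now 11.
Augment Plant→Bus3→Bus4→Sub3→City: bottleneck 2, flow now 13.
No augmenting path remains; maximum flow = 13.
By max-flow min-cut, the minimum cut capacity equals the max flow.
In the residual graph, reachable from Plant: {Plant, Sub2, Bus3, Bus4, Bus1, Bus2, Sub4}.
Min-cut edges: Bus4→Sub3 (2), Bus1→Sub1 (2), Bus2→Sub3 (4), Sub4→City (5); capacity 2 + 2 + 4 + 5 = 13.

13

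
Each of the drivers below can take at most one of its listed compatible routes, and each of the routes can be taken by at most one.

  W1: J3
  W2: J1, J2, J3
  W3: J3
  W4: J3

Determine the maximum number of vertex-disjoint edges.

Unit-capacity flow: source→left, listed edges, right→sink; max matching = max flow.
Augmenting path W1→J3 (+1); matched 1.
Augmenting path W2→J1 (+1); matched 2.
No augmenting path remains; maximum matching = 2.
König certificate: {W2, J3} is a vertex cover of size 2 (every listed pair touches it), so no matching can be larger.

2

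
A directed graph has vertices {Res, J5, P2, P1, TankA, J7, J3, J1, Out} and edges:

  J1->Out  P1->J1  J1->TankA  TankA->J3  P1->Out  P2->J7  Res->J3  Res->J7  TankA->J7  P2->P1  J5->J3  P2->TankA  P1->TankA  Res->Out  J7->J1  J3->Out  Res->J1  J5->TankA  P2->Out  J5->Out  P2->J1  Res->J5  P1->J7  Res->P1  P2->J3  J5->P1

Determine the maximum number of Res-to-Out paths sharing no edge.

5

Assign every edge capacity 1; by Menger, the answer equals the max flow.
Path Res→Out (+1); total 1.
Path Res→J5→Out (+1); total 2.
Path Res→P1→Out (+1); total 3.
Path Res→J3→Out (+1); total 4.
Path Res→J1→Out (+1); total 5.
No residual Res→Out path; max flow = 5.
Certifying cut of size 5: {J1→Out, J3→Out, Res→J5, Res→Out, Res→P1}.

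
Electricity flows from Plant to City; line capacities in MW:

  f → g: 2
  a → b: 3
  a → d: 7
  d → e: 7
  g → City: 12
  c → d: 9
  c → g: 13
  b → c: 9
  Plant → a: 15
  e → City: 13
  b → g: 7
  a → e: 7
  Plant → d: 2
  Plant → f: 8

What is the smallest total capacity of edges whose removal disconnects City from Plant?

18

Augment Plant→a→e→City: bottleneck 7, flow now 7.
Augment Plant→d→e→City: bottleneck 2, flow now 9.
Augment Plant→f→g→City: bottleneck 2, flow now 11.
Augment Plant→a→b→g→City: bottleneck 3, flow now 14.
Augment Plant→a→d→e→City: bottleneck 4, flow now 18.
No augmenting path remains; maximum flow = 18.
By max-flow min-cut, the minimum cut capacity equals the max flow.
In the residual graph, reachable from Plant: {Plant, a, d, e, f}.
Min-cut edges: a→b (3), e→City (13), f→g (2); capacity 3 + 13 + 2 = 18.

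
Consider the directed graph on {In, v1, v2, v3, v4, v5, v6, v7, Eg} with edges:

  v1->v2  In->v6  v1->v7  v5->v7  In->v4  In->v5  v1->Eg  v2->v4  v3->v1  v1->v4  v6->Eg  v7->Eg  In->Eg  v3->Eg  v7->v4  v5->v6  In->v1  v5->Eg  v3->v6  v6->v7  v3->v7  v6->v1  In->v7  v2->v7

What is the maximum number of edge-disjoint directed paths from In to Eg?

Assign every edge capacity 1; by Menger, the answer equals the max flow.
Path In→Eg (+1); total 1.
Path In→v1→Eg (+1); total 2.
Path In→v5→Eg (+1); total 3.
Path In→v6→Eg (+1); total 4.
Path In→v7→Eg (+1); total 5.
No residual In→Eg path; max flow = 5.
Certifying cut of size 5: {In→Eg, In→v1, In→v5, In→v6, In→v7}.

5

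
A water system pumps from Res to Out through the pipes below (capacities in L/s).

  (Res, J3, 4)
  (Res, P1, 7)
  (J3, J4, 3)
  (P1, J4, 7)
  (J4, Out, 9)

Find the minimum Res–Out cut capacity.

9

Augment Res→J3→J4→Out: bottleneck 3, flow now 3.
Augment Res→P1→J4→Out: bottleneck 6, flow now 9.
No augmenting path remains; maximum flow = 9.
By max-flow min-cut, the minimum cut capacity equals the max flow.
In the residual graph, reachable from Res: {Res, J3, P1, J4}.
Min-cut edges: J4→Out (9); capacity 9 = 9.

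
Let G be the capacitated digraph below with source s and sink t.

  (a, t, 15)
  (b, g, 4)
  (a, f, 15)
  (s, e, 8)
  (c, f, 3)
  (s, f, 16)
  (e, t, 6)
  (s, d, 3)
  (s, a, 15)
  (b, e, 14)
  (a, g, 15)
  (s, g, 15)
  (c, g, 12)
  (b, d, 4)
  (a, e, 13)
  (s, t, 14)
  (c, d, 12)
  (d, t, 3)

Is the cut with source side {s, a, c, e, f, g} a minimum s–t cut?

Given cut capacity: 3 + 14 + 15 + 12 + 6 = 50.
Augment s→t: bottleneck 14, flow now 14.
Augment s→a→t: bottleneck 15, flow now 29.
Augment s→d→t: bottleneck 3, flow now 32.
Augment s→e→t: bottleneck 6, flow now 38.
No augmenting path remains; maximum flow = 38.
In the residual graph, reachable from s: {s, e, f, g}.
Min-cut edges: s→a (15), s→d (3), s→t (14), e→t (6); capacity 15 + 3 + 14 + 6 = 38.
Cut capacity 50 exceeds the max flow 38, so it is not minimum.

No — its capacity is 50, but the minimum cut has capacity 38.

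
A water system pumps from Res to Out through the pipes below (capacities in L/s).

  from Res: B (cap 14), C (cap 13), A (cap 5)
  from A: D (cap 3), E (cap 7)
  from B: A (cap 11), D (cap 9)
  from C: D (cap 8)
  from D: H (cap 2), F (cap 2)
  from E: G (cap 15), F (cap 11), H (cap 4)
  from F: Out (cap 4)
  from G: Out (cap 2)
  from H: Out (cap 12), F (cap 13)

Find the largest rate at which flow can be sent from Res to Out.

11

Augment Res→A→D→F→Out: bottleneck 2, flow now 2.
Augment Res→A→D→H→Out: bottleneck 1, flow now 3.
Augment Res→A→E→F→Out: bottleneck 2, flow now 5.
Augment Res→B→D→H→Out: bottleneck 1, flow now 6.
Augment Res→B→A→E→G→Out: bottleneck 2, flow now 8.
Augment Res→B→A→E→H→Out: bottleneck 3, flow now 11.
No augmenting path remains; maximum flow = 11.
In the residual graph, reachable from Res: {Res, A, B, C, D}.
Min-cut edges: A→E (7), D→F (2), D→H (2); capacity 7 + 2 + 2 = 11.
This cut is saturated, so no flow can exceed 11.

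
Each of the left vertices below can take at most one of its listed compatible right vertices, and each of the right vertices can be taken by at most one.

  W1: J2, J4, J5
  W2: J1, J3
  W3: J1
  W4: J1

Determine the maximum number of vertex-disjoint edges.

Unit-capacity flow: source→left, listed edges, right→sink; max matching = max flow.
Augmenting path W1→J2 (+1); matched 1.
Augmenting path W2→J1 (+1); matched 2.
Augmenting path W3→J1→W2→J3 (+1); matched 3.
No augmenting path remains; maximum matching = 3.
König certificate: {W1, W2, J1} is a vertex cover of size 3 (every listed pair touches it), so no matching can be larger.

3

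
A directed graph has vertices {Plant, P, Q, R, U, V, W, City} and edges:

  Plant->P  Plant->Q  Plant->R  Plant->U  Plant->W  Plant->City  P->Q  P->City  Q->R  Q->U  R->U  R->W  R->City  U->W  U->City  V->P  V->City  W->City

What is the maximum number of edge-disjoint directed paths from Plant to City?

5

Assign every edge capacity 1; by Menger, the answer equals the max flow.
Path Plant→City (+1); total 1.
Path Plant→P→City (+1); total 2.
Path Plant→R→City (+1); total 3.
Path Plant→U→City (+1); total 4.
Path Plant→W→City (+1); total 5.
No residual Plant→City path; max flow = 5.
Certifying cut of size 5: {Plant→City, Plant→P, R→City, U→City, W→City}.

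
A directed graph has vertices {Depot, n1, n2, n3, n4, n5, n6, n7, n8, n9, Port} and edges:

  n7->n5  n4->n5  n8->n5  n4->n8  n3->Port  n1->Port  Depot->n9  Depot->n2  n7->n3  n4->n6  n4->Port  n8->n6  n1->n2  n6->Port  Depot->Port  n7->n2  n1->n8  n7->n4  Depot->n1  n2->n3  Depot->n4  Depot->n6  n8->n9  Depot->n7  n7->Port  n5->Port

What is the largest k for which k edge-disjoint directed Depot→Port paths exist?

6

Assign every edge capacity 1; by Menger, the answer equals the max flow.
Path Depot→Port (+1); total 1.
Path Depot→n1→Port (+1); total 2.
Path Depot→n4→Port (+1); total 3.
Path Depot→n6→Port (+1); total 4.
Path Depot→n7→Port (+1); total 5.
Path Depot→n2→n3→Port (+1); total 6.
No residual Depot→Port path; max flow = 6.
Certifying cut of size 6: {Depot→Port, Depot→n1, Depot→n2, Depot→n4, Depot→n6, Depot→n7}.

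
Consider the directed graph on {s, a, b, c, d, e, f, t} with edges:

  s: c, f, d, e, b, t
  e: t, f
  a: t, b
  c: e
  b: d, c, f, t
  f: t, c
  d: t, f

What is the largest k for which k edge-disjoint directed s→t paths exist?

Assign every edge capacity 1; by Menger, the answer equals the max flow.
Path s→t (+1); total 1.
Path s→b→t (+1); total 2.
Path s→d→t (+1); total 3.
Path s→e→t (+1); total 4.
Path s→f→t (+1); total 5.
No residual s→t path; max flow = 5.
Certifying cut of size 5: {e→t, f→t, s→b, s→d, s→t}.

5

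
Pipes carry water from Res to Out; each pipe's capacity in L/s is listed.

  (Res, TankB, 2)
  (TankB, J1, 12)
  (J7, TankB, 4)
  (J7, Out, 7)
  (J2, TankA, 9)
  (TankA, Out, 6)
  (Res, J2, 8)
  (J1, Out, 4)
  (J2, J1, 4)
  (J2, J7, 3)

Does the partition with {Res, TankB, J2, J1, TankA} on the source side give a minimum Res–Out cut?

No — its capacity is 13, but the minimum cut has capacity 10.

Given cut capacity: 3 + 4 + 6 = 13.
Augment Res→TankB→J1→Out: bottleneck 2, flow now 2.
Augment Res→J2→J1→Out: bottleneck 2, flow now 4.
Augment Res→J2→J7→Out: bottleneck 3, flow now 7.
Augment Res→J2→TankA→Out: bottleneck 3, flow now 10.
No augmenting path remains; maximum flow = 10.
In the residual graph, reachable from Res: {Res}.
Min-cut edges: Res→TankB (2), Res→J2 (8); capacity 2 + 8 = 10.
Cut capacity 13 exceeds the max flow 10, so it is not minimum.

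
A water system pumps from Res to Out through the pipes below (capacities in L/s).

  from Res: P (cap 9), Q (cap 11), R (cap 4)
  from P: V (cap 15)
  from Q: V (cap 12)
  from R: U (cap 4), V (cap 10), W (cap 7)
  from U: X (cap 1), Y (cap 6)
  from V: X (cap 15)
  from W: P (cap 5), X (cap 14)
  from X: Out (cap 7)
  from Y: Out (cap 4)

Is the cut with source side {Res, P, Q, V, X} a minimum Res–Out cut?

Yes — it is a minimum cut (capacity 11).

Given cut capacity: 4 + 7 = 11.
Augment Res→P→V→X→Out: bottleneck 7, flow now 7.
Augment Res→R→U→Y→Out: bottleneck 4, flow now 11.
No augmenting path remains; maximum flow = 11.
Cut capacity 11 equals the max flow, so it is a minimum cut.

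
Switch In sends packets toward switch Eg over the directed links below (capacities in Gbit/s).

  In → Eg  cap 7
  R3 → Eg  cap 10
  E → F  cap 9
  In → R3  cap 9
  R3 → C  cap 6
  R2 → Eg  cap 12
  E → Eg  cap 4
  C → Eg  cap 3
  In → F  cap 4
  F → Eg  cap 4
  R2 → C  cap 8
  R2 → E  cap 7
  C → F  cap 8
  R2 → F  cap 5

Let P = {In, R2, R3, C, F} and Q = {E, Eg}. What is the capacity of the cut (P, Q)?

43

Edges leaving {In, R2, R3, C, F}: In→Eg (7), R2→E (7), R2→Eg (12), R3→Eg (10), C→Eg (3), F→Eg (4).
Cut capacity = 7 + 7 + 12 + 10 + 3 + 4 = 43.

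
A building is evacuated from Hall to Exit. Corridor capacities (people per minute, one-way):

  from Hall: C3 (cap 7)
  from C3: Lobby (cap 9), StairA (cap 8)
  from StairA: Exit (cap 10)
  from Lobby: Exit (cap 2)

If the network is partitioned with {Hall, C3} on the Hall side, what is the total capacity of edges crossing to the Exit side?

Edges leaving {Hall, C3}: C3→StairA (8), C3→Lobby (9).
Cut capacity = 8 + 9 = 17.

17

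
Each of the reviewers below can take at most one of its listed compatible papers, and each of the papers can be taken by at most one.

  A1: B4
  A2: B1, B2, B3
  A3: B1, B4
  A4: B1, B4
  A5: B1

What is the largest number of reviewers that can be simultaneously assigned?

Unit-capacity flow: source→left, listed edges, right→sink; max matching = max flow.
Augmenting path A1→B4 (+1); matched 1.
Augmenting path A2→B1 (+1); matched 2.
Augmenting path A3→B1→A2→B2 (+1); matched 3.
No augmenting path remains; maximum matching = 3.
König certificate: {A2, B1, B4} is a vertex cover of size 3 (every listed pair touches it), so no matching can be larger.

3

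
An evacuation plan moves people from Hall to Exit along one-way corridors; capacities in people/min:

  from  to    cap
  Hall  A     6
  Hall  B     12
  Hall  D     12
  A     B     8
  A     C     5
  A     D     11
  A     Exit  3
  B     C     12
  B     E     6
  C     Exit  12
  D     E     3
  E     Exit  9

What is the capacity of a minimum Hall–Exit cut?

21

Augment Hall→A→Exit: bottleneck 3, flow now 3.
Augment Hall→A→C→Exit: bottleneck 3, flow now 6.
Augment Hall→B→C→Exit: bottleneck 9, flow now 15.
Augment Hall→B→E→Exit: bottleneck 3, flow now 18.
Augment Hall→D→E→Exit: bottleneck 3, flow now 21.
No augmenting path remains; maximum flow = 21.
By max-flow min-cut, the minimum cut capacity equals the max flow.
In the residual graph, reachable from Hall: {Hall, D}.
Min-cut edges: Hall→A (6), Hall→B (12), D→E (3); capacity 6 + 12 + 3 = 21.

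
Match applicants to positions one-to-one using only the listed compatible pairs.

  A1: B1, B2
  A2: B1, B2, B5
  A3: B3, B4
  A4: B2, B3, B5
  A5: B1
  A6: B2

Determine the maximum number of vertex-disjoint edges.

Unit-capacity flow: source→left, listed edges, right→sink; max matching = max flow.
Augmenting path A1→B1 (+1); matched 1.
Augmenting path A2→B2 (+1); matched 2.
Augmenting path A3→B3 (+1); matched 3.
Augmenting path A4→B5 (+1); matched 4.
Augmenting path A6→B2→A2→B5→A4→B3→A3→B4 (+1); matched 5.
No augmenting path remains; maximum matching = 5.
König certificate: {A2, A3, A4, B1, B2} is a vertex cover of size 5 (every listed pair touches it), so no matching can be larger.

5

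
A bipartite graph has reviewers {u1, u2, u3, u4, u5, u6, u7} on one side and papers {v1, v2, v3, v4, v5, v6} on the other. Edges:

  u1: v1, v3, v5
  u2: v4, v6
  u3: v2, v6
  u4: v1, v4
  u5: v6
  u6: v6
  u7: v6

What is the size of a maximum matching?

5

Unit-capacity flow: source→left, listed edges, right→sink; max matching = max flow.
Augmenting path u1→v1 (+1); matched 1.
Augmenting path u2→v4 (+1); matched 2.
Augmenting path u3→v2 (+1); matched 3.
Augmenting path u5→v6 (+1); matched 4.
Augmenting path u4→v1→u1→v3 (+1); matched 5.
No augmenting path remains; maximum matching = 5.
König certificate: {u1, u2, u3, u4, v6} is a vertex cover of size 5 (every listed pair touches it), so no matching can be larger.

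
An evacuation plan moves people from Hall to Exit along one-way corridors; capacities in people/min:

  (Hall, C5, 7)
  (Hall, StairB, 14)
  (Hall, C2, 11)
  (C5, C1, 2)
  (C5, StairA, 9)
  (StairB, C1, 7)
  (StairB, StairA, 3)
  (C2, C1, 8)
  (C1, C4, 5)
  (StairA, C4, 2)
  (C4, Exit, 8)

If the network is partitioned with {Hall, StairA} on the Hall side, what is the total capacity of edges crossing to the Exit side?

Edges leaving {Hall, StairA}: Hall→C5 (7), Hall→StairB (14), Hall→C2 (11), StairA→C4 (2).
Cut capacity = 7 + 14 + 11 + 2 = 34.

34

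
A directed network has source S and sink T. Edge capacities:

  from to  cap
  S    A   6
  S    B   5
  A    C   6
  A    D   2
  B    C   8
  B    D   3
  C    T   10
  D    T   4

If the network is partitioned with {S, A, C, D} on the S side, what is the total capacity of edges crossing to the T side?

Edges leaving {S, A, C, D}: S→B (5), C→T (10), D→T (4).
Cut capacity = 5 + 10 + 4 = 19.

19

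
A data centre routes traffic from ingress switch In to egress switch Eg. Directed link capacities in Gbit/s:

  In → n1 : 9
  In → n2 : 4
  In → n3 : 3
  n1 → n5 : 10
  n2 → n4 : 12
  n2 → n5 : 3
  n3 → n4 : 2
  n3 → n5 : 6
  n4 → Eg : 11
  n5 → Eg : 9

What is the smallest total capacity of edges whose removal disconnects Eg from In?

Augment In→n1→n5→Eg: bottleneck 9, flow now 9.
Augment In→n2→n4→Eg: bottleneck 4, flow now 13.
Augment In→n3→n4→Eg: bottleneck 2, flow now 15.
No augmenting path remains; maximum flow = 15.
By max-flow min-cut, the minimum cut capacity equals the max flow.
In the residual graph, reachable from In: {In, n1, n3, n5}.
Min-cut edges: In→n2 (4), n3→n4 (2), n5→Eg (9); capacity 4 + 2 + 9 = 15.

15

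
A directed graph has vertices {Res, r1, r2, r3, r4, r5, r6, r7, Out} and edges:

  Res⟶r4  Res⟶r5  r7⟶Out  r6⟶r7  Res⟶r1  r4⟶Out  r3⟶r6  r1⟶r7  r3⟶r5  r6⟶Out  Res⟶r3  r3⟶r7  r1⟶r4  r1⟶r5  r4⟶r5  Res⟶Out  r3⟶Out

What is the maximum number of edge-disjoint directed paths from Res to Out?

Assign every edge capacity 1; by Menger, the answer equals the max flow.
Path Res→Out (+1); total 1.
Path Res→r3→Out (+1); total 2.
Path Res→r4→Out (+1); total 3.
Path Res→r1→r7→Out (+1); total 4.
No residual Res→Out path; max flow = 4.
Certifying cut of size 4: {Res→Out, Res→r1, Res→r3, Res→r4}.

4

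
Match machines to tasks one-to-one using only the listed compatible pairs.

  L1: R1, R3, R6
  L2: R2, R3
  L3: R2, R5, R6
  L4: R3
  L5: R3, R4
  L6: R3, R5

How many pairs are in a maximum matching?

Unit-capacity flow: source→left, listed edges, right→sink; max matching = max flow.
Augmenting path L1→R1 (+1); matched 1.
Augmenting path L2→R2 (+1); matched 2.
Augmenting path L3→R5 (+1); matched 3.
Augmenting path L4→R3 (+1); matched 4.
Augmenting path L5→R4 (+1); matched 5.
Augmenting path L6→R5→L3→R6 (+1); matched 6.
No augmenting path remains; maximum matching = 6.
König certificate: {L1, L2, L3, L4, L5, L6} is a vertex cover of size 6 (every listed pair touches it), so no matching can be larger.

6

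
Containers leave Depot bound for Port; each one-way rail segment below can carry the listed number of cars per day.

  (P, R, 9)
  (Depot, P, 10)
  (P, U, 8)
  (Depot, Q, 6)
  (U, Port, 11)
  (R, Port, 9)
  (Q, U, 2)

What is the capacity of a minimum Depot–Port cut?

12

Augment Depot→P→R→Port: bottleneck 9, flow now 9.
Augment Depot→P→U→Port: bottleneck 1, flow now 10.
Augment Depot→Q→U→Port: bottleneck 2, flow now 12.
No augmenting path remains; maximum flow = 12.
By max-flow min-cut, the minimum cut capacity equals the max flow.
In the residual graph, reachable from Depot: {Depot, Q}.
Min-cut edges: Depot→P (10), Q→U (2); capacity 10 + 2 = 12.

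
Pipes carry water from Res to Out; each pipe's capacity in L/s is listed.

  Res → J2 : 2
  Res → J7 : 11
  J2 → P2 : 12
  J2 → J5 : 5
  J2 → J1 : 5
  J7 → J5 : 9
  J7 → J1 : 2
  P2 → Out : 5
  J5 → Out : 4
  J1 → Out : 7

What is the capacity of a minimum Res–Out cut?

Augment Res→J2→P2→Out: bottleneck 2, flow now 2.
Augment Res→J7→J5→Out: bottleneck 4, flow now 6.
Augment Res→J7→J1→Out: bottleneck 2, flow now 8.
No augmenting path remains; maximum flow = 8.
By max-flow min-cut, the minimum cut capacity equals the max flow.
In the residual graph, reachable from Res: {Res, J7, J5}.
Min-cut edges: Res→J2 (2), J7→J1 (2), J5→Out (4); capacity 2 + 2 + 4 = 8.

8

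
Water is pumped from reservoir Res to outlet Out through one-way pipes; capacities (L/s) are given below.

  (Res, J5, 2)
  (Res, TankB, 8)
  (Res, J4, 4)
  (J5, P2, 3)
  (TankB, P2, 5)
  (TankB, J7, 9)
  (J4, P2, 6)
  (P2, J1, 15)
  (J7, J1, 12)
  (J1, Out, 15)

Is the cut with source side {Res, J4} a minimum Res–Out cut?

No — its capacity is 16, but the minimum cut has capacity 14.

Given cut capacity: 2 + 8 + 6 = 16.
Augment Res→J5→P2→J1→Out: bottleneck 2, flow now 2.
Augment Res→TankB→P2→J1→Out: bottleneck 5, flow now 7.
Augment Res→TankB→J7→J1→Out: bottleneck 3, flow now 10.
Augment Res→J4→P2→J1→Out: bottleneck 4, flow now 14.
No augmenting path remains; maximum flow = 14.
In the residual graph, reachable from Res: {Res}.
Min-cut edges: Res→J5 (2), Res→TankB (8), Res→J4 (4); capacity 2 + 8 + 4 = 14.
Cut capacity 16 exceeds the max flow 14, so it is not minimum.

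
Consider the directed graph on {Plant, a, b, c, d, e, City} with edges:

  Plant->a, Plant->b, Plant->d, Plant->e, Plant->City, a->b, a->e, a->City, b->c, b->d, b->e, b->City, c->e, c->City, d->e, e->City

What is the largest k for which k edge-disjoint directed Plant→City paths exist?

Assign every edge capacity 1; by Menger, the answer equals the max flow.
Path Plant→City (+1); total 1.
Path Plant→a→City (+1); total 2.
Path Plant→b→City (+1); total 3.
Path Plant→e→City (+1); total 4.
No residual Plant→City path; max flow = 4.
Certifying cut of size 4: {Plant→City, Plant→a, Plant→b, e→City}.

4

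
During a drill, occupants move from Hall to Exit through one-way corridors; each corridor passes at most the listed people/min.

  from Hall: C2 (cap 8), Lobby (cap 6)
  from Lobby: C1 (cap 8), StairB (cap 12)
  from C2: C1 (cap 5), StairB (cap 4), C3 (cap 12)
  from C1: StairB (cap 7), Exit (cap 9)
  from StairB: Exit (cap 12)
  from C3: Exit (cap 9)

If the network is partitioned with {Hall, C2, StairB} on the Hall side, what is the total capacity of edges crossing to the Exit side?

35

Edges leaving {Hall, C2, StairB}: Hall→Lobby (6), C2→C1 (5), C2→C3 (12), StairB→Exit (12).
Cut capacity = 6 + 5 + 12 + 12 = 35.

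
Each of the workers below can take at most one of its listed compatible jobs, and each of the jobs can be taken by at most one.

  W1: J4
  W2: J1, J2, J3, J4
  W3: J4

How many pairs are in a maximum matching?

Unit-capacity flow: source→left, listed edges, right→sink; max matching = max flow.
Augmenting path W1→J4 (+1); matched 1.
Augmenting path W2→J1 (+1); matched 2.
No augmenting path remains; maximum matching = 2.
König certificate: {W2, J4} is a vertex cover of size 2 (every listed pair touches it), so no matching can be larger.

2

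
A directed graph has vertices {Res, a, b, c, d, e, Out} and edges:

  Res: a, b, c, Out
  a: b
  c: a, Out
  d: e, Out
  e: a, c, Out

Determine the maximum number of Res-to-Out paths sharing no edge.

Assign every edge capacity 1; by Menger, the answer equals the max flow.
Path Res→Out (+1); total 1.
Path Res→c→Out (+1); total 2.
No residual Res→Out path; max flow = 2.
Certifying cut of size 2: {Res→Out, Res→c}.

2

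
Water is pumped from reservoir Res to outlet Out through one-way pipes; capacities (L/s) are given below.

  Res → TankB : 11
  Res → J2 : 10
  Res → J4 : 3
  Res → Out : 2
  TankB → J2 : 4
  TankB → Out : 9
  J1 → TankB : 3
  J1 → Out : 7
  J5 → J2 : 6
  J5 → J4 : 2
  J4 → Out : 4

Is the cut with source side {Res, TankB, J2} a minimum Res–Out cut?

Given cut capacity: 3 + 2 + 9 = 14.
Augment Res→Out: bottleneck 2, flow now 2.
Augment Res→TankB→Out: bottleneck 9, flow now 11.
Augment Res→J4→Out: bottleneck 3, flow now 14.
No augmenting path remains; maximum flow = 14.
Cut capacity 14 equals the max flow, so it is a minimum cut.

Yes — it is a minimum cut (capacity 14).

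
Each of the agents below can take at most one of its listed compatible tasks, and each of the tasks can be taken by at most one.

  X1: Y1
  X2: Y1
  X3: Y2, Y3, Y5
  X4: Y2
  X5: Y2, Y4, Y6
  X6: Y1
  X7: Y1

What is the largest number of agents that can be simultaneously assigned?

4

Unit-capacity flow: source→left, listed edges, right→sink; max matching = max flow.
Augmenting path X1→Y1 (+1); matched 1.
Augmenting path X3→Y2 (+1); matched 2.
Augmenting path X5→Y4 (+1); matched 3.
Augmenting path X4→Y2→X3→Y3 (+1); matched 4.
No augmenting path remains; maximum matching = 4.
König certificate: {X3, X4, X5, Y1} is a vertex cover of size 4 (every listed pair touches it), so no matching can be larger.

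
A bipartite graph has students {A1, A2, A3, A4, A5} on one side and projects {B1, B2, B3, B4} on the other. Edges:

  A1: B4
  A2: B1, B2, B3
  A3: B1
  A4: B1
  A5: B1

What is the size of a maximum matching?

3

Unit-capacity flow: source→left, listed edges, right→sink; max matching = max flow.
Augmenting path A1→B4 (+1); matched 1.
Augmenting path A2→B1 (+1); matched 2.
Augmenting path A3→B1→A2→B2 (+1); matched 3.
No augmenting path remains; maximum matching = 3.
König certificate: {A1, A2, B1} is a vertex cover of size 3 (every listed pair touches it), so no matching can be larger.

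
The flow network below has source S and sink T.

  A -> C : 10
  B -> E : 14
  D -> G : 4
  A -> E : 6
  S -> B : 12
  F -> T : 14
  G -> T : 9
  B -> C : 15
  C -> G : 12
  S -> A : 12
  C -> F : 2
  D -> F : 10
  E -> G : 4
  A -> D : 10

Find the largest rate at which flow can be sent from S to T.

21

Augment S→A→C→F→T: bottleneck 2, flow now 2.
Augment S→A→C→G→T: bottleneck 8, flow now 10.
Augment S→A→D→F→T: bottleneck 2, flow now 12.
Augment S→B→C→G→T: bottleneck 1, flow now 13.
Augment S→B→C→A→D→F→T: bottleneck 8, flow now 21. (uses reverse residual edge)
No augmenting path remains; maximum flow = 21.
In the residual graph, reachable from S: {S, A, B, C, E, G}.
Min-cut edges: A→D (10), C→F (2), G→T (9); capacity 10 + 2 + 9 = 21.
This cut is saturated, so no flow can exceed 21.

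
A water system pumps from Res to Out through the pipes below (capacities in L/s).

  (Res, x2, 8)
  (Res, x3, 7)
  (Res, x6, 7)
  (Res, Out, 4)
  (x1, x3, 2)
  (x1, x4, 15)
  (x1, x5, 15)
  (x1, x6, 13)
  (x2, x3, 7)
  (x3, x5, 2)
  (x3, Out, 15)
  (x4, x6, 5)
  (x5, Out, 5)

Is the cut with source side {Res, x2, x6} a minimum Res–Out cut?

Given cut capacity: 7 + 4 + 7 = 18.
Augment Res→Out: bottleneck 4, flow now 4.
Augment Res→x3→Out: bottleneck 7, flow now 11.
Augment Res→x2→x3→Out: bottleneck 7, flow now 18.
No augmenting path remains; maximum flow = 18.
Cut capacity 18 equals the max flow, so it is a minimum cut.

Yes — it is a minimum cut (capacity 18).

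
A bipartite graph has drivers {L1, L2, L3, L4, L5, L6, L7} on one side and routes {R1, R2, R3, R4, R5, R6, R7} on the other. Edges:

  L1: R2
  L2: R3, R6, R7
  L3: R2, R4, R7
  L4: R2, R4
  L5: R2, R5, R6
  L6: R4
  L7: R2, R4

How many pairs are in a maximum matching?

5

Unit-capacity flow: source→left, listed edges, right→sink; max matching = max flow.
Augmenting path L1→R2 (+1); matched 1.
Augmenting path L2→R3 (+1); matched 2.
Augmenting path L3→R4 (+1); matched 3.
Augmenting path L5→R5 (+1); matched 4.
Augmenting path L4→R4→L3→R7 (+1); matched 5.
No augmenting path remains; maximum matching = 5.
König certificate: {L2, L3, L5, R2, R4} is a vertex cover of size 5 (every listed pair touches it), so no matching can be larger.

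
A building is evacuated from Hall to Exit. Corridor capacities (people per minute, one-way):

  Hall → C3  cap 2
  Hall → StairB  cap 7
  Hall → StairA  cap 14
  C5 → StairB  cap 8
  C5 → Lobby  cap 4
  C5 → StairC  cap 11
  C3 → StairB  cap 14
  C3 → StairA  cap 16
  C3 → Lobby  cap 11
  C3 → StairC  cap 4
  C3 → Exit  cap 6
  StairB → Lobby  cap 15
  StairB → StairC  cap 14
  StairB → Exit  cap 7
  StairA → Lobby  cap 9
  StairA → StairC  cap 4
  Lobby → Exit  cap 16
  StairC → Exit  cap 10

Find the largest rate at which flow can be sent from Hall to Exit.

22

Augment Hall→C3→Exit: bottleneck 2, flow now 2.
Augment Hall→StairB→Exit: bottleneck 7, flow now 9.
Augment Hall→StairA→Lobby→Exit: bottleneck 9, flow now 18.
Augment Hall→StairA→StairC→Exit: bottleneck 4, flow now 22.
No augmenting path remains; maximum flow = 22.
In the residual graph, reachable from Hall: {Hall, StairA}.
Min-cut edges: Hall→C3 (2), Hall→StairB (7), StairA→Lobby (9), StairA→StairC (4); capacity 2 + 7 + 9 + 4 = 22.
This cut is saturated, so no flow can exceed 22.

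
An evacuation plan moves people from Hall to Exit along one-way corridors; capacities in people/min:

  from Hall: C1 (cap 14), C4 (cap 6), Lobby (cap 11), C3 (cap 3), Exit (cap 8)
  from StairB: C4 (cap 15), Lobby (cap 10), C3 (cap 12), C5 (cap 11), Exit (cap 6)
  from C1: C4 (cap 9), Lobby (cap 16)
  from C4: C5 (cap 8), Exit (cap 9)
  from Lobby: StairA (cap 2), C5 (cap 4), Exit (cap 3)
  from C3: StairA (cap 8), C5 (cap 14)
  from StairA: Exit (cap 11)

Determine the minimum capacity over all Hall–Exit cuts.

25

Augment Hall→Exit: bottleneck 8, flow now 8.
Augment Hall→C4→Exit: bottleneck 6, flow now 14.
Augment Hall→Lobby→Exit: bottleneck 3, flow now 17.
Augment Hall→C1→C4→Exit: bottleneck 3, flow now 20.
Augment Hall→Lobby→StairA→Exit: bottleneck 2, flow now 22.
Augment Hall→C3→StairA→Exit: bottleneck 3, flow now 25.
No augmenting path remains; maximum flow = 25.
By max-flow min-cut, the minimum cut capacity equals the max flow.
In the residual graph, reachable from Hall: {Hall, C1, C4, Lobby, C5}.
Min-cut edges: Hall→C3 (3), Hall→Exit (8), C4→Exit (9), Lobby→StairA (2), Lobby→Exit (3); capacity 3 + 8 + 9 + 2 + 3 = 25.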